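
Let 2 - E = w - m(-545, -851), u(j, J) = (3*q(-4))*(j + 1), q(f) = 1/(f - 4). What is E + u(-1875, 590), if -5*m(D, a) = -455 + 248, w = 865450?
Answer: -17294077/20 ≈ -8.6470e+5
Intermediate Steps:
m(D, a) = 207/5 (m(D, a) = -(-455 + 248)/5 = -1/5*(-207) = 207/5)
q(f) = 1/(-4 + f)
u(j, J) = -3/8 - 3*j/8 (u(j, J) = (3/(-4 - 4))*(j + 1) = (3/(-8))*(1 + j) = (3*(-1/8))*(1 + j) = -3*(1 + j)/8 = -3/8 - 3*j/8)
E = -4327033/5 (E = 2 - (865450 - 1*207/5) = 2 - (865450 - 207/5) = 2 - 1*4327043/5 = 2 - 4327043/5 = -4327033/5 ≈ -8.6541e+5)
E + u(-1875, 590) = -4327033/5 + (-3/8 - 3/8*(-1875)) = -4327033/5 + (-3/8 + 5625/8) = -4327033/5 + 2811/4 = -17294077/20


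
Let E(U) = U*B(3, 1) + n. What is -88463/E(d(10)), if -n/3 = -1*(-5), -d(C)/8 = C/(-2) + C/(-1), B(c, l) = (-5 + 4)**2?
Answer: -88463/105 ≈ -842.50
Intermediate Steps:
B(c, l) = 1 (B(c, l) = (-1)**2 = 1)
d(C) = 12*C (d(C) = -8*(C/(-2) + C/(-1)) = -8*(C*(-1/2) + C*(-1)) = -8*(-C/2 - C) = -(-12)*C = 12*C)
n = -15 (n = -(-3)*(-5) = -3*5 = -15)
E(U) = -15 + U (E(U) = U*1 - 15 = U - 15 = -15 + U)
-88463/E(d(10)) = -88463/(-15 + 12*10) = -88463/(-15 + 120) = -88463/105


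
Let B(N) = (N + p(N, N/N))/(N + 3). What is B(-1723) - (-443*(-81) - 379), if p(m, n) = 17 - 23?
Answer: -61065151/1720 ≈ -35503.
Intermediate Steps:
p(m, n) = -6
B(N) = (-6 + N)/(3 + N) (B(N) = (N - 6)/(N + 3) = (-6 + N)/(3 + N))
B(-1723) - (-443*(-81) - 379) = (-6 - 1723)/(3 - 1723) - (-443*(-81) - 379) = -1729/(-1720) - (35883 - 379) = -1/1720*(-1729) - 1*35504 = 1729/1720 - 35504 = -61065151/1720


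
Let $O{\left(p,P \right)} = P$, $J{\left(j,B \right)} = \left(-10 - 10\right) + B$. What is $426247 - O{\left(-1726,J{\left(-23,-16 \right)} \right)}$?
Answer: $426283$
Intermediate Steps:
$J{\left(j,B \right)} = -20 + B$
$426247 - O{\left(-1726,J{\left(-23,-16 \right)} \right)} = 426247 - \left(-20 - 16\right) = 426247 - -36 = 426247 + 36 = 426283$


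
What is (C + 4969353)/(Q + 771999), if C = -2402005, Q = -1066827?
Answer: -641837/73707 ≈ -8.7079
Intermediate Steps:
(C + 4969353)/(Q + 771999) = (-2402005 + 4969353)/(-1066827 + 771999) = 2567348/(-294828) = 2567348*(-1/294828) = -641837/73707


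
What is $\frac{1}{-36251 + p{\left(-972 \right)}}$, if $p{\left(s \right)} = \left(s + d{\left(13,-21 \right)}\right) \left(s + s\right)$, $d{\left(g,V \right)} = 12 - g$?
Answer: $\frac{1}{1855261} \approx 5.3901 \cdot 10^{-7}$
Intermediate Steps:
$p{\left(s \right)} = 2 s \left(-1 + s\right)$ ($p{\left(s \right)} = \left(s + \left(12 - 13\right)\right) \left(s + s\right) = \left(s + \left(12 - 13\right)\right) 2 s = \left(s - 1\right) 2 s = \left(-1 + s\right) 2 s = 2 s \left(-1 + s\right)$)
$\frac{1}{-36251 + p{\left(-972 \right)}} = \frac{1}{-36251 + 2 \left(-972\right) \left(-1 - 972\right)} = \frac{1}{-36251 + 2 \left(-972\right) \left(-973\right)} = \frac{1}{-36251 + 1891512} = \frac{1}{1855261}$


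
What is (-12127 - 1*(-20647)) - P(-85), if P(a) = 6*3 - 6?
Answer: 8508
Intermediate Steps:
P(a) = 12 (P(a) = 18 - 6 = 12)
(-12127 - 1*(-20647)) - P(-85) = (-12127 - 1*(-20647)) - 1*12 = (-12127 + 20647) - 12 = 8520 - 12 = 8508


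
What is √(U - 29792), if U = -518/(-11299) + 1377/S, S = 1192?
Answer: I*√1350997941832984614/6734204 ≈ 172.6*I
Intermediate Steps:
U = 16176179/13468408 (U = -518/(-11299) + 1377/1192 = -518*(-1/11299) + 1377*(1/1192) = 518/11299 + 1377/1192 = 16176179/13468408 ≈ 1.2010)
√(U - 29792) = √(16176179/13468408 - 29792) = √(-401234634957/13468408) = I*√1350997941832984614/6734204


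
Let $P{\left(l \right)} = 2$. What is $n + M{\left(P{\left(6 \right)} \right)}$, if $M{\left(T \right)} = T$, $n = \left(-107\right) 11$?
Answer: $-1175$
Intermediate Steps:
$n = -1177$
$n + M{\left(P{\left(6 \right)} \right)} = -1177 + 2 = -1175$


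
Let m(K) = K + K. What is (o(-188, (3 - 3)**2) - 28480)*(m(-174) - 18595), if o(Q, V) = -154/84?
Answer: 3237188213/6 ≈ 5.3953e+8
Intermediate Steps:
o(Q, V) = -11/6 (o(Q, V) = -154*1/84 = -11/6)
m(K) = 2*K
(o(-188, (3 - 3)**2) - 28480)*(m(-174) - 18595) = (-11/6 - 28480)*(2*(-174) - 18595) = -170891*(-348 - 18595)/6 = -170891/6*(-18943) = 3237188213/6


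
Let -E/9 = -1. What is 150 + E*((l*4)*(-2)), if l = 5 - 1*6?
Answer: 222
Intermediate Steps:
E = 9 (E = -9*(-1) = 9)
l = -1 (l = 5 - 6 = -1)
150 + E*((l*4)*(-2)) = 150 + 9*(-1*4*(-2)) = 150 + 9*(-4*(-2)) = 150 + 9*8 = 150 + 72 = 222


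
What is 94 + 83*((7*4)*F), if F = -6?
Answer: -13850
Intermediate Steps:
94 + 83*((7*4)*F) = 94 + 83*((7*4)*(-6)) = 94 + 83*(28*(-6)) = 94 + 83*(-168) = 94 - 13944 = -13850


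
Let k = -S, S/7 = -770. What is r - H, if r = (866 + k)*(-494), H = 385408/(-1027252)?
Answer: -793671234880/256813 ≈ -3.0905e+6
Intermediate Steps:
S = -5390 (S = 7*(-770) = -5390)
H = -96352/256813 (H = 385408*(-1/1027252) = -96352/256813 ≈ -0.37518)
k = 5390 (k = -1*(-5390) = 5390)
r = -3090464 (r = (866 + 5390)*(-494) = 6256*(-494) = -3090464)
r - H = -3090464 - 1*(-96352/256813) = -3090464 + 96352/256813 = -793671234880/256813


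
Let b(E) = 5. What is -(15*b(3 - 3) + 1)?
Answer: -76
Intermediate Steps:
-(15*b(3 - 3) + 1) = -(15*5 + 1) = -(75 + 1) = -1*76 = -76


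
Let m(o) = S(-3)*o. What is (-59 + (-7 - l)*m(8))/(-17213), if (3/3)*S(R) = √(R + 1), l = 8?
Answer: 59/17213 + 120*I*√2/17213 ≈ 0.0034276 + 0.0098592*I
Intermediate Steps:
S(R) = √(1 + R) (S(R) = √(R + 1) = √(1 + R))
m(o) = I*o*√2 (m(o) = √(1 - 3)*o = √(-2)*o = (I*√2)*o = I*o*√2)
(-59 + (-7 - l)*m(8))/(-17213) = (-59 + (-7 - 1*8)*(I*8*√2))/(-17213) = (-59 + (-7 - 8)*(8*I*√2))*(-1/17213) = (-59 - 120*I*√2)*(-1/17213) = 59/17213 + 120*I*√2/17213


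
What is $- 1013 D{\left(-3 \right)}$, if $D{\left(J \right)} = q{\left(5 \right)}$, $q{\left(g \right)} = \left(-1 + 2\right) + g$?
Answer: $-6078$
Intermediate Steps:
$q{\left(g \right)} = 1 + g$
$D{\left(J \right)} = 6$ ($D{\left(J \right)} = 1 + 5 = 6$)
$- 1013 D{\left(-3 \right)} = \left(-1013\right) 6 = -6078$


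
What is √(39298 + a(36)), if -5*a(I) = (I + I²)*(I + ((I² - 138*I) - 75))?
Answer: √25697710/5 ≈ 1013.9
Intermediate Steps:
a(I) = -(I + I²)*(-75 + I² - 137*I)/5 (a(I) = -(I + I²)*(I + ((I² - 138*I) - 75))/5 = -(I + I²)*(I + (-75 + I² - 138*I))/5 = -(I + I²)*(-75 + I² - 137*I)/5)
√(39298 + a(36)) = √(39298 + (⅕)*36*(75 - 1*36³ + 136*36² + 212*36)) = √(39298 + (⅕)*36*(75 - 1*46656 + 136*1296 + 7632)) = √(39298 + (⅕)*36*(75 - 46656 + 176256 + 7632)) = √(39298 + (⅕)*36*137307) = √(39298 + 4943052/5) = √(5139542/5) = √25697710/5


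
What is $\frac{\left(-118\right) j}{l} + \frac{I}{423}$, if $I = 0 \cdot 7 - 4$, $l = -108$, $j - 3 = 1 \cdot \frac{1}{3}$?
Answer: $\frac{13829}{3807} \approx 3.6325$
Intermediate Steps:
$j = \frac{10}{3}$ ($j = 3 + 1 \cdot \frac{1}{3} = 3 + \frac{1}{3} = \frac{10}{3} \approx 3.3333$)
$I = -4$ ($I = 0 - 4 = -4$)
$\frac{\left(-118\right) j}{l} + \frac{I}{423} = \frac{\left(-118\right) \frac{10}{3}}{-108} - \frac{4}{423} = \left(- \frac{1180}{3}\right) \left(- \frac{1}{108}\right) - \frac{4}{423} = \frac{295}{81} - \frac{4}{423} = \frac{13829}{3807}$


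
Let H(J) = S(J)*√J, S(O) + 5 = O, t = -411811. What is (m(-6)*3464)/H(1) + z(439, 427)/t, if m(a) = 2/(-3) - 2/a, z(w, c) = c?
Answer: 5846345/20253 ≈ 288.67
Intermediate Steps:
S(O) = -5 + O
m(a) = -⅔ - 2/a (m(a) = 2*(-⅓) - 2/a = -⅔ - 2/a)
H(J) = √J*(-5 + J) (H(J) = (-5 + J)*√J = √J*(-5 + J))
(m(-6)*3464)/H(1) + z(439, 427)/t = ((-⅔ - 2/(-6))*3464)/((√1*(-5 + 1))) + 427/(-411811) = ((-⅔ - 2*(-⅙))*3464)/((1*(-4))) + 427*(-1/411811) = ((-⅔ + ⅓)*3464)/(-4) - 7/6751 = -⅓*3464*(-¼) - 7/6751 = -3464/3*(-¼) - 7/6751 = 866/3 - 7/6751 = 5846345/20253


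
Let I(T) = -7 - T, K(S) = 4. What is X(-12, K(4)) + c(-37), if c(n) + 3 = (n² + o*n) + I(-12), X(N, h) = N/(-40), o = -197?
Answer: 86603/10 ≈ 8660.3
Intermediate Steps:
X(N, h) = -N/40 (X(N, h) = N*(-1/40) = -N/40)
c(n) = 2 + n² - 197*n (c(n) = -3 + ((n² - 197*n) + (-7 - 1*(-12))) = -3 + ((n² - 197*n) + (-7 + 12)) = -3 + ((n² - 197*n) + 5) = -3 + (5 + n² - 197*n) = 2 + n² - 197*n)
X(-12, K(4)) + c(-37) = -1/40*(-12) + (2 + (-37)² - 197*(-37)) = 3/10 + (2 + 1369 + 7289) = 3/10 + 8660 = 86603/10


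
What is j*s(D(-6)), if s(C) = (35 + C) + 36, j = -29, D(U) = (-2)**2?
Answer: -2175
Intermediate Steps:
D(U) = 4
s(C) = 71 + C
j*s(D(-6)) = -29*(71 + 4) = -29*75 = -2175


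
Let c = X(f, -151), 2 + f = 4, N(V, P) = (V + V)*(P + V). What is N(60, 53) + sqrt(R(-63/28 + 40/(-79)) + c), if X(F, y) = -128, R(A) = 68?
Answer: 13560 + 2*I*sqrt(15) ≈ 13560.0 + 7.746*I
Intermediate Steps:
N(V, P) = 2*V*(P + V) (N(V, P) = (2*V)*(P + V) = 2*V*(P + V))
f = 2 (f = -2 + 4 = 2)
c = -128
N(60, 53) + sqrt(R(-63/28 + 40/(-79)) + c) = 2*60*(53 + 60) + sqrt(68 - 128) = 2*60*113 + sqrt(-60) = 13560 + 2*I*sqrt(15)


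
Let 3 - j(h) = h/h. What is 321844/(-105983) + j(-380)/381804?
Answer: -61440557305/20232366666 ≈ -3.0367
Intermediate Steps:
j(h) = 2 (j(h) = 3 - h/h = 3 - 1*1 = 3 - 1 = 2)
321844/(-105983) + j(-380)/381804 = 321844/(-105983) + 2/381804 = 321844*(-1/105983) + 2*(1/381804) = -321844/105983 + 1/190902 = -61440557305/20232366666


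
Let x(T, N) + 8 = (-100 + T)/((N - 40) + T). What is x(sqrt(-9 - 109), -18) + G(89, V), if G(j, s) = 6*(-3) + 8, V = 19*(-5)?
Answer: -28379/1741 + 21*I*sqrt(118)/1741 ≈ -16.3 + 0.13103*I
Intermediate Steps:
V = -95
x(T, N) = -8 + (-100 + T)/(-40 + N + T) (x(T, N) = -8 + (-100 + T)/((N - 40) + T) = -8 + (-100 + T)/((-40 + N) + T) = -8 + (-100 + T)/(-40 + N + T))
G(j, s) = -10 (G(j, s) = -18 + 8 = -10)
x(sqrt(-9 - 109), -18) + G(89, V) = (220 - 8*(-18) - 7*sqrt(-9 - 109))/(-40 - 18 + sqrt(-9 - 109)) - 10 = (220 + 144 - 7*I*sqrt(118))/(-40 - 18 + sqrt(-118)) - 10 = (220 + 144 - 7*I*sqrt(118))/(-40 - 18 + I*sqrt(118)) - 10 = (220 + 144 - 7*I*sqrt(118))/(-58 + I*sqrt(118)) - 10 = (364 - 7*I*sqrt(118))/(-58 + I*sqrt(118)) - 10 = -10 + (364 - 7*I*sqrt(118))/(-58 + I*sqrt(118))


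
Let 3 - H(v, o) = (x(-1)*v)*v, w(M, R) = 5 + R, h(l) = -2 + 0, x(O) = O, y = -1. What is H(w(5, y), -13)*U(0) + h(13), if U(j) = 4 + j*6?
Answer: 74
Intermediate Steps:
h(l) = -2
U(j) = 4 + 6*j
H(v, o) = 3 + v² (H(v, o) = 3 - (-v)*v = 3 - (-1)*v² = 3 + v²)
H(w(5, y), -13)*U(0) + h(13) = (3 + (5 - 1)²)*(4 + 6*0) - 2 = (3 + 4²)*(4 + 0) - 2 = (3 + 16)*4 - 2 = 19*4 - 2 = 76 - 2 = 74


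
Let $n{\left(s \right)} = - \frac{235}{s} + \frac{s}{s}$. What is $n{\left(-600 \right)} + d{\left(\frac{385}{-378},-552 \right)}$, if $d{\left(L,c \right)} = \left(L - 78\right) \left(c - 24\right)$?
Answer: $\frac{5461927}{120} \approx 45516.0$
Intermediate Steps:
$d{\left(L,c \right)} = \left(-78 + L\right) \left(-24 + c\right)$ ($d{\left(L,c \right)} = \left(-78 + L\right) \left(c - 24\right) = \left(-78 + L\right) \left(-24 + c\right)$)
$n{\left(s \right)} = 1 - \frac{235}{s}$ ($n{\left(s \right)} = - \frac{235}{s} + 1 = 1 - \frac{235}{s}$)
$n{\left(-600 \right)} + d{\left(\frac{385}{-378},-552 \right)} = \frac{-235 - 600}{-600} + \left(1872 - -43056 - 24 \frac{385}{-378} + \frac{385}{-378} \left(-552\right)\right) = \left(- \frac{1}{600}\right) \left(-835\right) + \left(1872 + 43056 - 24 \cdot 385 \left(- \frac{1}{378}\right) + 385 \left(- \frac{1}{378}\right) \left(-552\right)\right) = \frac{167}{120} + \left(1872 + 43056 - - \frac{220}{9} - - \frac{5060}{9}\right) = \frac{167}{120} + \left(1872 + 43056 + \frac{220}{9} + \frac{5060}{9}\right) = \frac{167}{120} + \frac{136544}{3} = \frac{5461927}{120}$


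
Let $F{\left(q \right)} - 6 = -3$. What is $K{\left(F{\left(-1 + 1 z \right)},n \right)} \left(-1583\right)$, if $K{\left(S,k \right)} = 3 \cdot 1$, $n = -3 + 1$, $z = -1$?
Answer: $-4749$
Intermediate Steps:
$F{\left(q \right)} = 3$ ($F{\left(q \right)} = 6 - 3 = 3$)
$n = -2$
$K{\left(S,k \right)} = 3$
$K{\left(F{\left(-1 + 1 z \right)},n \right)} \left(-1583\right) = 3 \left(-1583\right) = -4749$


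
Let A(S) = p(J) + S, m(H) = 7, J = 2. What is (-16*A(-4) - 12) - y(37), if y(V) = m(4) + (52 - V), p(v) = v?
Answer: -2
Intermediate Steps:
A(S) = 2 + S
y(V) = 59 - V (y(V) = 7 + (52 - V) = 59 - V)
(-16*A(-4) - 12) - y(37) = (-16*(2 - 4) - 12) - (59 - 1*37) = (-16*(-2) - 12) - (59 - 37) = (32 - 12) - 1*22 = 20 - 22 = -2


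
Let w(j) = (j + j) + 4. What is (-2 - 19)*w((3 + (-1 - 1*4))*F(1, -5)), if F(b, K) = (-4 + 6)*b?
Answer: 84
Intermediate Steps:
F(b, K) = 2*b
w(j) = 4 + 2*j (w(j) = 2*j + 4 = 4 + 2*j)
(-2 - 19)*w((3 + (-1 - 1*4))*F(1, -5)) = (-2 - 19)*(4 + 2*((3 + (-1 - 1*4))*(2*1))) = -21*(4 + 2*((3 + (-1 - 4))*2)) = -21*(4 + 2*((3 - 5)*2)) = -21*(4 + 2*(-2*2)) = -21*(4 + 2*(-4)) = -21*(4 - 8) = -21*(-4) = 84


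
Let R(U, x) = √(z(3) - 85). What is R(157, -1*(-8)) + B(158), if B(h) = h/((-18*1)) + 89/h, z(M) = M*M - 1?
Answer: -11681/1422 + I*√77 ≈ -8.2145 + 8.775*I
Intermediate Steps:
z(M) = -1 + M² (z(M) = M² - 1 = -1 + M²)
B(h) = 89/h - h/18 (B(h) = h/(-18) + 89/h = h*(-1/18) + 89/h = -h/18 + 89/h = 89/h - h/18)
R(U, x) = I*√77 (R(U, x) = √((-1 + 3²) - 85) = √((-1 + 9) - 85) = √(8 - 85) = √(-77) = I*√77)
R(157, -1*(-8)) + B(158) = I*√77 + (89/158 - 1/18*158) = I*√77 + (89*(1/158) - 79/9) = I*√77 + (89/158 - 79/9) = I*√77 - 11681/1422 = -11681/1422 + I*√77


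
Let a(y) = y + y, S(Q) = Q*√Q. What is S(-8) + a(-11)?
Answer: -22 - 16*I*√2 ≈ -22.0 - 22.627*I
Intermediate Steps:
S(Q) = Q^(3/2)
a(y) = 2*y
S(-8) + a(-11) = (-8)^(3/2) + 2*(-11) = -16*I*√2 - 22 = -22 - 16*I*√2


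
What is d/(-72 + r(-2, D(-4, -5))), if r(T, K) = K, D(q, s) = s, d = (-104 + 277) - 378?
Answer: 205/77 ≈ 2.6623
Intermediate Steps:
d = -205 (d = 173 - 378 = -205)
d/(-72 + r(-2, D(-4, -5))) = -205/(-72 - 5) = -205/(-77) = -205*(-1/77) = 205/77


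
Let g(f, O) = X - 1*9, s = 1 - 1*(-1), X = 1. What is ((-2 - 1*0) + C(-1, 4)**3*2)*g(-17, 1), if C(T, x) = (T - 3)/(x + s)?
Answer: 560/27 ≈ 20.741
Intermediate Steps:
s = 2 (s = 1 + 1 = 2)
C(T, x) = (-3 + T)/(2 + x) (C(T, x) = (T - 3)/(x + 2) = (-3 + T)/(2 + x))
g(f, O) = -8 (g(f, O) = 1 - 1*9 = 1 - 9 = -8)
((-2 - 1*0) + C(-1, 4)**3*2)*g(-17, 1) = ((-2 - 1*0) + ((-3 - 1)/(2 + 4))**3*2)*(-8) = ((-2 + 0) + (-4/6)**3*2)*(-8) = (-2 + ((1/6)*(-4))**3*2)*(-8) = (-2 + (-2/3)**3*2)*(-8) = (-2 - 8/27*2)*(-8) = (-2 - 16/27)*(-8) = -70/27*(-8) = 560/27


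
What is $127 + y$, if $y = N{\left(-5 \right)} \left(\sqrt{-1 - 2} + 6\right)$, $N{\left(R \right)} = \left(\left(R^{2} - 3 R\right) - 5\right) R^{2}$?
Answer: $5377 + 875 i \sqrt{3} \approx 5377.0 + 1515.5 i$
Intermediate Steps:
$N{\left(R \right)} = R^{2} \left(-5 + R^{2} - 3 R\right)$ ($N{\left(R \right)} = \left(-5 + R^{2} - 3 R\right) R^{2} = R^{2} \left(-5 + R^{2} - 3 R\right)$)
$y = 5250 + 875 i \sqrt{3}$ ($y = \left(-5\right)^{2} \left(-5 + \left(-5\right)^{2} - -15\right) \left(\sqrt{-1 - 2} + 6\right) = 25 \left(-5 + 25 + 15\right) \left(\sqrt{-3} + 6\right) = 25 \cdot 35 \left(i \sqrt{3} + 6\right) = 875 \left(6 + i \sqrt{3}\right) = 5250 + 875 i \sqrt{3} \approx 5250.0 + 1515.5 i$)
$127 + y = 127 + \left(5250 + 875 i \sqrt{3}\right) = 5377 + 875 i \sqrt{3}$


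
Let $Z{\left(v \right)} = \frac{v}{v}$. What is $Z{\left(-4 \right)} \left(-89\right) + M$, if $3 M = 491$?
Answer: $\frac{224}{3} \approx 74.667$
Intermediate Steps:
$Z{\left(v \right)} = 1$
$M = \frac{491}{3}$ ($M = \frac{1}{3} \cdot 491 = \frac{491}{3} \approx 163.67$)
$Z{\left(-4 \right)} \left(-89\right) + M = 1 \left(-89\right) + \frac{491}{3} = -89 + \frac{491}{3} = \frac{224}{3}$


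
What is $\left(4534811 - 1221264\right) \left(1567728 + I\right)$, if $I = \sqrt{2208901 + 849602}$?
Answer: $5194740411216 + 3313547 \sqrt{3058503} \approx 5.2005 \cdot 10^{12}$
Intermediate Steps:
$I = \sqrt{3058503} \approx 1748.9$
$\left(4534811 - 1221264\right) \left(1567728 + I\right) = \left(4534811 - 1221264\right) \left(1567728 + \sqrt{3058503}\right) = 3313547 \left(1567728 + \sqrt{3058503}\right) = 5194740411216 + 3313547 \sqrt{3058503}$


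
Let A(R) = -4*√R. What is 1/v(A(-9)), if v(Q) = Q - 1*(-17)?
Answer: 17/433 + 12*I/433 ≈ 0.039261 + 0.027714*I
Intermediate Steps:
v(Q) = 17 + Q (v(Q) = Q + 17 = 17 + Q)
1/v(A(-9)) = 1/(17 - 12*I) = (17 + 12*I)/433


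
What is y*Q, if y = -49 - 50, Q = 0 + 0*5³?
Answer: 0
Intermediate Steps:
Q = 0 (Q = 0 + 0*125 = 0 + 0 = 0)
y = -99
y*Q = -99*0 = 0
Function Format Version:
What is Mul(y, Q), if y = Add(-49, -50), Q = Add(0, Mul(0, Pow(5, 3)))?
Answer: 0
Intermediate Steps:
Q = 0 (Q = Add(0, Mul(0, 125)) = Add(0, 0) = 0)
y = -99
Mul(y, Q) = Mul(-99, 0) = 0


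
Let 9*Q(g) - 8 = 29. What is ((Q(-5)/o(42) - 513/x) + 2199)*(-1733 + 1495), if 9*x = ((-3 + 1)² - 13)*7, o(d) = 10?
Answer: -24340583/45 ≈ -5.4090e+5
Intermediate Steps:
x = -7 (x = (((-3 + 1)² - 13)*7)/9 = (((-2)² - 13)*7)/9 = ((4 - 13)*7)/9 = (-9*7)/9 = (⅑)*(-63) = -7)
Q(g) = 37/9 (Q(g) = 8/9 + (⅑)*29 = 8/9 + 29/9 = 37/9)
((Q(-5)/o(42) - 513/x) + 2199)*(-1733 + 1495) = (((37/9)/10 - 513/(-7)) + 2199)*(-1733 + 1495) = (((37/9)*(⅒) - 513*(-⅐)) + 2199)*(-238) = ((37/90 + 513/7) + 2199)*(-238) = (46429/630 + 2199)*(-238) = (1431799/630)*(-238) = -24340583/45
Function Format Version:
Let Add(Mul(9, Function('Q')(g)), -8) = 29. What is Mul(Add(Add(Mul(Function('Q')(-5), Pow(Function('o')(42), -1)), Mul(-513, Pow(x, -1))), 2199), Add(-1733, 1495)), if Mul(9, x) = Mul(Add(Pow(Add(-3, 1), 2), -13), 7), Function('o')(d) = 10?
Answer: Rational(-24340583, 45) ≈ -5.4090e+5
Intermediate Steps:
x = -7 (x = Mul(Rational(1, 9), Mul(Add(Pow(Add(-3, 1), 2), -13), 7)) = Mul(Rational(1, 9), Mul(Add(Pow(-2, 2), -13), 7)) = Mul(Rational(1, 9), Mul(Add(4, -13), 7)) = Mul(Rational(1, 9), Mul(-9, 7)) = Mul(Rational(1, 9), -63) = -7)
Function('Q')(g) = Rational(37, 9) (Function('Q')(g) = Add(Rational(8, 9), Mul(Rational(1, 9), 29)) = Add(Rational(8, 9), Rational(29, 9)) = Rational(37, 9))
Mul(Add(Add(Mul(Function('Q')(-5), Pow(Function('o')(42), -1)), Mul(-513, Pow(x, -1))), 2199), Add(-1733, 1495)) = Mul(Add(Add(Mul(Rational(37, 9), Pow(10, -1)), Mul(-513, Pow(-7, -1))), 2199), Add(-1733, 1495)) = Mul(Add(Add(Mul(Rational(37, 9), Rational(1, 10)), Mul(-513, Rational(-1, 7))), 2199), -238) = Mul(Add(Add(Rational(37, 90), Rational(513, 7)), 2199), -238) = Mul(Add(Rational(46429, 630), 2199), -238) = Mul(Rational(1431799, 630), -238) = Rational(-24340583, 45)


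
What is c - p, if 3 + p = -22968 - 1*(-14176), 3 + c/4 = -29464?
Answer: -109073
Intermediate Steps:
c = -117868 (c = -12 + 4*(-29464) = -12 - 117856 = -117868)
p = -8795 (p = -3 + (-22968 - 1*(-14176)) = -3 + (-22968 + 14176) = -3 - 8792 = -8795)
c - p = -117868 - 1*(-8795) = -117868 + 8795 = -109073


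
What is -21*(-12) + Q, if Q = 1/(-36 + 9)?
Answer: 6803/27 ≈ 251.96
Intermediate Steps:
Q = -1/27 (Q = 1/(-27) = -1/27 ≈ -0.037037)
-21*(-12) + Q = -21*(-12) - 1/27 = 252 - 1/27 = 6803/27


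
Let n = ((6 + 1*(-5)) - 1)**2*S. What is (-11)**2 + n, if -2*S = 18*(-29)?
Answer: 121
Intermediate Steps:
S = 261 (S = -9*(-29) = -1/2*(-522) = 261)
n = 0 (n = ((6 + 1*(-5)) - 1)**2*261 = ((6 - 5) - 1)**2*261 = (1 - 1)**2*261 = 0**2*261 = 0*261 = 0)
(-11)**2 + n = (-11)**2 + 0 = 121 + 0 = 121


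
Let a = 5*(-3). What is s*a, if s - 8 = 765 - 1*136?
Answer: -9555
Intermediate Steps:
s = 637 (s = 8 + (765 - 1*136) = 8 + (765 - 136) = 8 + 629 = 637)
a = -15
s*a = 637*(-15) = -9555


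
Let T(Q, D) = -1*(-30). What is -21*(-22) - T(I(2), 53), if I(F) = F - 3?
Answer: 432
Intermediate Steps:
I(F) = -3 + F
T(Q, D) = 30
-21*(-22) - T(I(2), 53) = -21*(-22) - 1*30 = 462 - 30 = 432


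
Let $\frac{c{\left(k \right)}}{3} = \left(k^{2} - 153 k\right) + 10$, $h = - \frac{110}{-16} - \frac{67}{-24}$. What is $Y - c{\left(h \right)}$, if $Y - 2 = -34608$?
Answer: $- \frac{91438}{3} \approx -30479.0$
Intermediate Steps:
$Y = -34606$ ($Y = 2 - 34608 = -34606$)
$h = \frac{29}{3}$ ($h = \left(-110\right) \left(- \frac{1}{16}\right) - - \frac{67}{24} = \frac{55}{8} + \frac{67}{24} = \frac{29}{3} \approx 9.6667$)
$c{\left(k \right)} = 30 - 459 k + 3 k^{2}$ ($c{\left(k \right)} = 3 \left(\left(k^{2} - 153 k\right) + 10\right) = 3 \left(10 + k^{2} - 153 k\right) = 30 - 459 k + 3 k^{2}$)
$Y - c{\left(h \right)} = -34606 - \left(30 - 4437 + 3 \left(\frac{29}{3}\right)^{2}\right) = -34606 - \left(30 - 4437 + 3 \cdot \frac{841}{9}\right) = -34606 - \left(30 - 4437 + \frac{841}{3}\right) = -34606 - - \frac{12380}{3} = -34606 + \frac{12380}{3} = - \frac{91438}{3}$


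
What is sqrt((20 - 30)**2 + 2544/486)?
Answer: 2*sqrt(2131)/9 ≈ 10.258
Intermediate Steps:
sqrt((20 - 30)**2 + 2544/486) = sqrt((-10)**2 + 2544*(1/486)) = sqrt(100 + 424/81) = sqrt(8524/81) = 2*sqrt(2131)/9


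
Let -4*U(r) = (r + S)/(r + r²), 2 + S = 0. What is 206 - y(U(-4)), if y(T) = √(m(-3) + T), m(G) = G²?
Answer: 206 - √146/4 ≈ 202.98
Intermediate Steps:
S = -2 (S = -2 + 0 = -2)
U(r) = -(-2 + r)/(4*(r + r²)) (U(r) = -(r - 2)/(4*(r + r²)) = -(-2 + r)/(4*(r + r²)))
y(T) = √(9 + T) (y(T) = √((-3)² + T) = √(9 + T))
206 - y(U(-4)) = 206 - √(9 + (¼)*(2 - 1*(-4))/(-4*(1 - 4))) = 206 - √(9 + (¼)*(-¼)*(2 + 4)/(-3)) = 206 - √(9 + (¼)*(-¼)*(-⅓)*6) = 206 - √(9 + ⅛) = 206 - √(73/8) = 206 - √146/4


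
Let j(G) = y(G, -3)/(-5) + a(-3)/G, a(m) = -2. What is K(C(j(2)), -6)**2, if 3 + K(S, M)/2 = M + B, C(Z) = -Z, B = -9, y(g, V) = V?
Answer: 1296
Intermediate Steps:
j(G) = 3/5 - 2/G (j(G) = -3/(-5) - 2/G = -3*(-1/5) - 2/G = 3/5 - 2/G)
K(S, M) = -24 + 2*M (K(S, M) = -6 + 2*(M - 9) = -6 + 2*(-9 + M) = -6 + (-18 + 2*M) = -24 + 2*M)
K(C(j(2)), -6)**2 = (-24 + 2*(-6))**2 = (-24 - 12)**2 = (-36)**2 = 1296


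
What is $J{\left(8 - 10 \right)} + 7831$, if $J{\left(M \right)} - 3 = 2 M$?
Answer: $7830$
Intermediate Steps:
$J{\left(M \right)} = 3 + 2 M$
$J{\left(8 - 10 \right)} + 7831 = \left(3 + 2 \left(8 - 10\right)\right) + 7831 = \left(3 + 2 \left(-2\right)\right) + 7831 = \left(3 - 4\right) + 7831 = -1 + 7831 = 7830$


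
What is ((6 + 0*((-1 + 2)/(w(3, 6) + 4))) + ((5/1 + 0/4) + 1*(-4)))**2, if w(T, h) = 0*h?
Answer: 49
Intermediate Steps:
w(T, h) = 0
((6 + 0*((-1 + 2)/(w(3, 6) + 4))) + ((5/1 + 0/4) + 1*(-4)))**2 = ((6 + 0*((-1 + 2)/(0 + 4))) + ((5/1 + 0/4) + 1*(-4)))**2 = ((6 + 0*(1/4)) + ((5*1 + 0*(1/4)) - 4))**2 = ((6 + 0*(1*(1/4))) + ((5 + 0) - 4))**2 = ((6 + 0*(1/4)) + (5 - 4))**2 = ((6 + 0) + 1)**2 = (6 + 1)**2 = 7**2 = 49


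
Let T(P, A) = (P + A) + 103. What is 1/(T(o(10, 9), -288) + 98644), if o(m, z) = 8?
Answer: 1/98467 ≈ 1.0156e-5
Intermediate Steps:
T(P, A) = 103 + A + P (T(P, A) = (A + P) + 103 = 103 + A + P)
1/(T(o(10, 9), -288) + 98644) = 1/((103 - 288 + 8) + 98644) = 1/(-177 + 98644) = 1/98467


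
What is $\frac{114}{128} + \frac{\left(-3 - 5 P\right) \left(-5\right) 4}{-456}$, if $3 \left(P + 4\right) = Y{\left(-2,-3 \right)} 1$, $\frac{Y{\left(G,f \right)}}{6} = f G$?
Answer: $- \frac{3631}{3648} \approx -0.99534$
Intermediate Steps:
$Y{\left(G,f \right)} = 6 G f$ ($Y{\left(G,f \right)} = 6 f G = 6 G f$)
$P = 8$ ($P = -4 + \frac{6 \left(-2\right) \left(-3\right) 1}{3} = -4 + \frac{36 \cdot 1}{3} = -4 + \frac{1}{3} \cdot 36 = -4 + 12 = 8$)
$\frac{114}{128} + \frac{\left(-3 - 5 P\right) \left(-5\right) 4}{-456} = \frac{114}{128} + \frac{\left(-3 - 40\right) \left(-5\right) 4}{-456} = 114 \cdot \frac{1}{128} + \left(-3 - 40\right) \left(-5\right) 4 \left(- \frac{1}{456}\right) = \frac{57}{64} + \left(-43\right) \left(-5\right) 4 \left(- \frac{1}{456}\right) = \frac{57}{64} + 215 \cdot 4 \left(- \frac{1}{456}\right) = \frac{57}{64} + 860 \left(- \frac{1}{456}\right) = \frac{57}{64} - \frac{215}{114} = - \frac{3631}{3648}$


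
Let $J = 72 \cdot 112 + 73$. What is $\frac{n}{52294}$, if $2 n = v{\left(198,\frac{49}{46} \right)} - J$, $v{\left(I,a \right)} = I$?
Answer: $- \frac{7939}{104588} \approx -0.075907$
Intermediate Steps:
$J = 8137$ ($J = 8064 + 73 = 8137$)
$n = - \frac{7939}{2}$ ($n = \frac{198 - 8137}{2} = \frac{1}{2} \left(-7939\right) = - \frac{7939}{2} \approx -3969.5$)
$\frac{n}{52294} = - \frac{7939}{2 \cdot 52294} = \left(- \frac{7939}{2}\right) \frac{1}{52294} = - \frac{7939}{104588}$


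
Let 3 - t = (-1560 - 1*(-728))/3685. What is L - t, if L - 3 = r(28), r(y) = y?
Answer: 102348/3685 ≈ 27.774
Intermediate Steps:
L = 31 (L = 3 + 28 = 31)
t = 11887/3685 (t = 3 - (-1560 - 1*(-728))/3685 = 3 - (-1560 + 728)/3685 = 3 - (-832)/3685 = 3 - 1*(-832/3685) = 3 + 832/3685 = 11887/3685 ≈ 3.2258)
L - t = 31 - 1*11887/3685 = 31 - 11887/3685 = 102348/3685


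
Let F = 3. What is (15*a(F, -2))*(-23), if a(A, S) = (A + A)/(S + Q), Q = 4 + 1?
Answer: -690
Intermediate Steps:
Q = 5
a(A, S) = 2*A/(5 + S) (a(A, S) = (A + A)/(S + 5) = (2*A)/(5 + S) = 2*A/(5 + S))
(15*a(F, -2))*(-23) = (15*(2*3/(5 - 2)))*(-23) = (15*(2*3/3))*(-23) = (15*(2*3*(⅓)))*(-23) = (15*2)*(-23) = 30*(-23) = -690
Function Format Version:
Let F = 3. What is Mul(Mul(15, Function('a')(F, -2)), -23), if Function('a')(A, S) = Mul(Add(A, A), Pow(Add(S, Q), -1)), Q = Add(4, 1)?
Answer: -690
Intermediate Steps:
Q = 5
Function('a')(A, S) = Mul(2, A, Pow(Add(5, S), -1)) (Function('a')(A, S) = Mul(Add(A, A), Pow(Add(S, 5), -1)) = Mul(Mul(2, A), Pow(Add(5, S), -1)) = Mul(2, A, Pow(Add(5, S), -1)))
Mul(Mul(15, Function('a')(F, -2)), -23) = Mul(Mul(15, Mul(2, 3, Pow(Add(5, -2), -1))), -23) = Mul(Mul(15, Mul(2, 3, Pow(3, -1))), -23) = Mul(Mul(15, Mul(2, 3, Rational(1, 3))), -23) = Mul(Mul(15, 2), -23) = Mul(30, -23) = -690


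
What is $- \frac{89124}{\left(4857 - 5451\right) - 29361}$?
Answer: $\frac{29708}{9985} \approx 2.9753$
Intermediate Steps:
$- \frac{89124}{\left(4857 - 5451\right) - 29361} = - \frac{89124}{-594 - 29361} = - \frac{89124}{-29955} = \left(-89124\right) \left(- \frac{1}{29955}\right) = \frac{29708}{9985}$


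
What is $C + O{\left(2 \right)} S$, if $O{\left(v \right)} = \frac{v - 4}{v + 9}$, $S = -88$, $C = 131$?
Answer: $147$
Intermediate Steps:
$O{\left(v \right)} = \frac{-4 + v}{9 + v}$
$C + O{\left(2 \right)} S = 131 + \frac{-4 + 2}{9 + 2} \left(-88\right) = 131 + \frac{1}{11} \left(-2\right) \left(-88\right) = 131 - -16 = 131 + 16 = 147$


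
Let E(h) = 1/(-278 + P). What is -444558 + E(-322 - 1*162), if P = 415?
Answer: -60904445/137 ≈ -4.4456e+5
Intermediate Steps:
E(h) = 1/137 (E(h) = 1/(-278 + 415) = 1/137)
-444558 + E(-322 - 1*162) = -444558 + 1/137 = -60904445/137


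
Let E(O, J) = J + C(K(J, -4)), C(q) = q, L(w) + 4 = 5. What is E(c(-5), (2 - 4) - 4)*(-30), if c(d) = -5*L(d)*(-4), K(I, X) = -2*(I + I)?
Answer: -540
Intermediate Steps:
K(I, X) = -4*I
L(w) = 1 (L(w) = -4 + 5 = 1)
c(d) = 20 (c(d) = -5*1*(-4) = -5*(-4) = 20)
E(O, J) = -3*J (E(O, J) = J - 4*J = -3*J)
E(c(-5), (2 - 4) - 4)*(-30) = -3*((2 - 4) - 4)*(-30) = -3*(-2 - 4)*(-30) = -3*(-6)*(-30) = 18*(-30) = -540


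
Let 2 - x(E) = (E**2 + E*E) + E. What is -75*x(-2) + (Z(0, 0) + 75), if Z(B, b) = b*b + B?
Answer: 375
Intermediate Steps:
x(E) = 2 - E - 2*E**2 (x(E) = 2 - ((E**2 + E*E) + E) = 2 - ((E**2 + E**2) + E) = 2 - (2*E**2 + E) = 2 - (E + 2*E**2) = 2 + (-E - 2*E**2) = 2 - E - 2*E**2)
Z(B, b) = B + b**2 (Z(B, b) = b**2 + B = B + b**2)
-75*x(-2) + (Z(0, 0) + 75) = -75*(2 - 1*(-2) - 2*(-2)**2) + ((0 + 0**2) + 75) = -75*(2 + 2 - 2*4) + ((0 + 0) + 75) = -75*(2 + 2 - 8) + (0 + 75) = -75*(-4) + 75 = 300 + 75 = 375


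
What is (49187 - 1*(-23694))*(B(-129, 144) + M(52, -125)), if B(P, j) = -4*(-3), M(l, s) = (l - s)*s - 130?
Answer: -1621092083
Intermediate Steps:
M(l, s) = -130 + s*(l - s) (M(l, s) = s*(l - s) - 130 = -130 + s*(l - s))
B(P, j) = 12
(49187 - 1*(-23694))*(B(-129, 144) + M(52, -125)) = (49187 - 1*(-23694))*(12 + (-130 - 1*(-125)**2 + 52*(-125))) = (49187 + 23694)*(12 + (-130 - 1*15625 - 6500)) = 72881*(12 + (-130 - 15625 - 6500)) = 72881*(12 - 22255) = 72881*(-22243) = -1621092083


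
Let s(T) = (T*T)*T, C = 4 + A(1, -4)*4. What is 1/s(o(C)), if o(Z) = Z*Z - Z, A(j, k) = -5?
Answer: 1/20123648 ≈ 4.9693e-8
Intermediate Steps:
C = -16 (C = 4 - 5*4 = 4 - 20 = -16)
o(Z) = Z² - Z
s(T) = T³ (s(T) = T²*T = T³)
1/s(o(C)) = 1/((-16*(-1 - 16))³) = 1/((-16*(-17))³) = 1/(272³) = 1/20123648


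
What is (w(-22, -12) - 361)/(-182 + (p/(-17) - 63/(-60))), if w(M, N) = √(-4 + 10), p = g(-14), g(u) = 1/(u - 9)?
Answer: 2823020/1415009 - 7820*√6/1415009 ≈ 1.9815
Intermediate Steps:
g(u) = 1/(-9 + u)
p = -1/23 (p = 1/(-9 - 14) = 1/(-23) = -1/23 ≈ -0.043478)
w(M, N) = √6
(w(-22, -12) - 361)/(-182 + (p/(-17) - 63/(-60))) = (√6 - 361)/(-182 + (-1/23/(-17) - 63/(-60))) = (-361 + √6)/(-182 + (-1/23*(-1/17) - 63*(-1/60))) = (-361 + √6)/(-182 + (1/391 + 21/20)) = (-361 + √6)/(-182 + 8231/7820) = (-361 + √6)/(-1415009/7820) = (-361 + √6)*(-7820/1415009) = 2823020/1415009 - 7820*√6/1415009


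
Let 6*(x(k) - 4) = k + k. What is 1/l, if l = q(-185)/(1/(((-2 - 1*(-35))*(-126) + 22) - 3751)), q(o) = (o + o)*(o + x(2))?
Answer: -1/526246930 ≈ -1.9002e-9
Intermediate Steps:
x(k) = 4 + k/3 (x(k) = 4 + (k + k)/6 = 4 + (2*k)/6 = 4 + k/3)
q(o) = 2*o*(14/3 + o) (q(o) = (o + o)*(o + (4 + (⅓)*2)) = (2*o)*(o + (4 + ⅔)) = (2*o)*(o + 14/3) = (2*o)*(14/3 + o) = 2*o*(14/3 + o))
l = -526246930 (l = ((⅔)*(-185)*(14 + 3*(-185)))/(1/(((-2 - 1*(-35))*(-126) + 22) - 3751)) = ((⅔)*(-185)*(14 - 555))/(1/(((-2 + 35)*(-126) + 22) - 3751)) = ((⅔)*(-185)*(-541))/(1/((33*(-126) + 22) - 3751)) = 200170/(3*(1/((-4158 + 22) - 3751))) = 200170/(3*(1/(-4136 - 3751))) = 200170/(3*(1/(-7887))) = 200170/(3*(-1/7887)) = (200170/3)*(-7887) = -526246930)
1/l = 1/(-526246930) = -1/526246930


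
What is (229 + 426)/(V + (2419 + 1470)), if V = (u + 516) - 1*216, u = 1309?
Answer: 655/5498 ≈ 0.11913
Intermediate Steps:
V = 1609 (V = (1309 + 516) - 1*216 = 1825 - 216 = 1609)
(229 + 426)/(V + (2419 + 1470)) = (229 + 426)/(1609 + (2419 + 1470)) = 655/(1609 + 3889) = 655/5498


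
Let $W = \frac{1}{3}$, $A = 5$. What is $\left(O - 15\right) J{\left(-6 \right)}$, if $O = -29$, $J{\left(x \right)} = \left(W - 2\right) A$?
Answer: $\frac{1100}{3} \approx 366.67$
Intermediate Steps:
$W = \frac{1}{3} \approx 0.33333$
$J{\left(x \right)} = - \frac{25}{3}$ ($J{\left(x \right)} = \left(\frac{1}{3} - 2\right) 5 = \left(- \frac{5}{3}\right) 5 = - \frac{25}{3}$)
$\left(O - 15\right) J{\left(-6 \right)} = \left(-29 - 15\right) \left(- \frac{25}{3}\right) = \left(-44\right) \left(- \frac{25}{3}\right) = \frac{1100}{3}$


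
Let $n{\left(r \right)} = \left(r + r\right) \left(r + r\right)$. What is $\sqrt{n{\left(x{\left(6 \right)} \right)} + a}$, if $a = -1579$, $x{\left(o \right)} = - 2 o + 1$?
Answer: $i \sqrt{1095} \approx 33.091 i$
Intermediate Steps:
$x{\left(o \right)} = 1 - 2 o$
$n{\left(r \right)} = 4 r^{2}$ ($n{\left(r \right)} = 2 r 2 r = 4 r^{2}$)
$\sqrt{n{\left(x{\left(6 \right)} \right)} + a} = \sqrt{4 \left(1 - 12\right)^{2} - 1579} = \sqrt{4 \left(-11\right)^{2} - 1579} = \sqrt{4 \cdot 121 - 1579} = \sqrt{484 - 1579} = \sqrt{-1095} = i \sqrt{1095}$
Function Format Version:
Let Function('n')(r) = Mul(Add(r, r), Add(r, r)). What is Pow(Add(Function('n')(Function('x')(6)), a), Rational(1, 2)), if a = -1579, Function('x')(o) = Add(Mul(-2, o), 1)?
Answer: Mul(I, Pow(1095, Rational(1, 2))) ≈ Mul(33.091, I)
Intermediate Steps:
Function('x')(o) = Add(1, Mul(-2, o))
Function('n')(r) = Mul(4, Pow(r, 2)) (Function('n')(r) = Mul(Mul(2, r), Mul(2, r)) = Mul(4, Pow(r, 2)))
Pow(Add(Function('n')(Function('x')(6)), a), Rational(1, 2)) = Pow(Add(Mul(4, Pow(Add(1, Mul(-2, 6)), 2)), -1579), Rational(1, 2)) = Pow(Add(Mul(4, Pow(Add(1, -12), 2)), -1579), Rational(1, 2)) = Pow(Add(Mul(4, Pow(-11, 2)), -1579), Rational(1, 2)) = Pow(Add(Mul(4, 121), -1579), Rational(1, 2)) = Pow(Add(484, -1579), Rational(1, 2)) = Pow(-1095, Rational(1, 2)) = Mul(I, Pow(1095, Rational(1, 2)))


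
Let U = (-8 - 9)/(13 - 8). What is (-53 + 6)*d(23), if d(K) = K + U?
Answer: -4606/5 ≈ -921.20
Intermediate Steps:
U = -17/5 ≈ -3.4000
d(K) = -17/5 + K (d(K) = K - 17/5 = -17/5 + K)
(-53 + 6)*d(23) = (-53 + 6)*(-17/5 + 23) = -47*98/5 = -4606/5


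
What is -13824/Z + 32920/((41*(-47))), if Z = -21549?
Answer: -227584744/13841641 ≈ -16.442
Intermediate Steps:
-13824/Z + 32920/((41*(-47))) = -13824/(-21549) + 32920/((41*(-47))) = -13824*(-1/21549) + 32920/(-1927) = 4608/7183 + 32920*(-1/1927) = 4608/7183 - 32920/1927 = -227584744/13841641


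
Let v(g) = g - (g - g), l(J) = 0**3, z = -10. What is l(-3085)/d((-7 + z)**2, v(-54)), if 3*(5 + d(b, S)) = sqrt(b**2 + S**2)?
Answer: 0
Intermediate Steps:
l(J) = 0
v(g) = g (v(g) = g - 1*0 = g + 0 = g)
d(b, S) = -5 + sqrt(S**2 + b**2)/3 (d(b, S) = -5 + sqrt(b**2 + S**2)/3 = -5 + sqrt(S**2 + b**2)/3)
l(-3085)/d((-7 + z)**2, v(-54)) = 0/(-5 + sqrt((-54)**2 + ((-7 - 10)**2)**2)/3) = 0/(-5 + sqrt(2916 + ((-17)**2)**2)/3) = 0/(-5 + sqrt(2916 + 289**2)/3) = 0/(-5 + sqrt(2916 + 83521)/3) = 0/(-5 + sqrt(86437)/3) = 0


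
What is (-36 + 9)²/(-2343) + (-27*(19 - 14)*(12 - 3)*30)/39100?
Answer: -759375/610742 ≈ -1.2434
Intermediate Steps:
(-36 + 9)²/(-2343) + (-27*(19 - 14)*(12 - 3)*30)/39100 = (-27)²*(-1/2343) + (-135*9*30)*(1/39100) = 729*(-1/2343) + (-27*45*30)*(1/39100) = -243/781 - 1215*30*(1/39100) = -243/781 - 36450*1/39100 = -243/781 - 729/782 = -759375/610742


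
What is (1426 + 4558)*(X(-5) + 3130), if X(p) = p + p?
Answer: 18670080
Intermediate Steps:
X(p) = 2*p
(1426 + 4558)*(X(-5) + 3130) = (1426 + 4558)*(2*(-5) + 3130) = 5984*(-10 + 3130) = 5984*3120 = 18670080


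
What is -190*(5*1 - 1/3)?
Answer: -2660/3 ≈ -886.67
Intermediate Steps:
-190*(5*1 - 1/3) = -190*(5 - 1*⅓) = -190*(5 - ⅓) = -190*14/3 = -2660/3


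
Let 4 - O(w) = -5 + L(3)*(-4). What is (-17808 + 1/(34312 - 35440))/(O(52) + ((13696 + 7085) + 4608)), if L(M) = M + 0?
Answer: -4017485/5732496 ≈ -0.70083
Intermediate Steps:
L(M) = M
O(w) = 21 (O(w) = 4 - (-5 + 3*(-4)) = 4 - (-5 - 12) = 4 - 1*(-17) = 4 + 17 = 21)
(-17808 + 1/(34312 - 35440))/(O(52) + ((13696 + 7085) + 4608)) = (-17808 + 1/(34312 - 35440))/(21 + ((13696 + 7085) + 4608)) = (-17808 + 1/(-1128))/(21 + (20781 + 4608)) = (-17808 - 1/1128)/(21 + 25389) = -20087425/1128/25410 = -20087425/1128*1/25410 = -4017485/5732496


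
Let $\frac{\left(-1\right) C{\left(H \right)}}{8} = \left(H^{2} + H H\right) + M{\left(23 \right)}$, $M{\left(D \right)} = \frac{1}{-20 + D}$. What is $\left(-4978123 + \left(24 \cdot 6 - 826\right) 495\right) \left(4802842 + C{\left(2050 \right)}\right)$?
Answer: $\frac{995694079916666}{3} \approx 3.319 \cdot 10^{14}$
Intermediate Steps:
$C{\left(H \right)} = - \frac{8}{3} - 16 H^{2}$ ($C{\left(H \right)} = - 8 \left(\left(H^{2} + H H\right) + \frac{1}{-20 + 23}\right) = - 8 \left(\left(H^{2} + H^{2}\right) + \frac{1}{3}\right) = - 8 \left(2 H^{2} + \frac{1}{3}\right) = - 8 \left(\frac{1}{3} + 2 H^{2}\right) = - \frac{8}{3} - 16 H^{2}$)
$\left(-4978123 + \left(24 \cdot 6 - 826\right) 495\right) \left(4802842 + C{\left(2050 \right)}\right) = \left(-4978123 + \left(24 \cdot 6 - 826\right) 495\right) \left(4802842 - \left(\frac{8}{3} + 16 \cdot 2050^{2}\right)\right) = \left(-4978123 + \left(144 - 826\right) 495\right) \left(4802842 - \frac{201720008}{3}\right) = \left(-4978123 - 337590\right) \left(4802842 - \frac{201720008}{3}\right) = \left(-5315713\right) \left(- \frac{187311482}{3}\right) = \frac{995694079916666}{3}$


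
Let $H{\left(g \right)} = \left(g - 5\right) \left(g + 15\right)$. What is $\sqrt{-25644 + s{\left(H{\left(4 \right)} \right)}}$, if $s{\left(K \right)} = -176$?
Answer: $2 i \sqrt{6455} \approx 160.69 i$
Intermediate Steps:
$H{\left(g \right)} = \left(-5 + g\right) \left(15 + g\right)$
$\sqrt{-25644 + s{\left(H{\left(4 \right)} \right)}} = \sqrt{-25644 - 176} = \sqrt{-25820} = 2 i \sqrt{6455}$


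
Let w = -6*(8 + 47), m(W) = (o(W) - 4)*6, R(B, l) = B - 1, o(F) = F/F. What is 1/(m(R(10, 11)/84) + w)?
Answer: -1/348 ≈ -0.0028736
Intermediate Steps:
o(F) = 1
R(B, l) = -1 + B
m(W) = -18 (m(W) = (1 - 4)*6 = -3*6 = -18)
w = -330 (w = -6*55 = -330)
1/(m(R(10, 11)/84) + w) = 1/(-18 - 330) = 1/(-348) = -1/348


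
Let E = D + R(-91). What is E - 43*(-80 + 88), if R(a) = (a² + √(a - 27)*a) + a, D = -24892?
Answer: -17046 - 91*I*√118 ≈ -17046.0 - 988.51*I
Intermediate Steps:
R(a) = a + a² + a*√(-27 + a) (R(a) = (a² + √(-27 + a)*a) + a = (a² + a*√(-27 + a)) + a = a + a² + a*√(-27 + a))
E = -16702 - 91*I*√118 (E = -24892 - 91*(1 - 91 + √(-27 - 91)) = -24892 - 91*(1 - 91 + √(-118)) = -24892 - 91*(1 - 91 + I*√118) = -24892 - 91*(-90 + I*√118) = -24892 + (8190 - 91*I*√118) = -16702 - 91*I*√118 ≈ -16702.0 - 988.51*I)
E - 43*(-80 + 88) = (-16702 - 91*I*√118) - 43*(-80 + 88) = (-16702 - 91*I*√118) - 43*8 = (-16702 - 91*I*√118) - 1*344 = (-16702 - 91*I*√118) - 344 = -17046 - 91*I*√118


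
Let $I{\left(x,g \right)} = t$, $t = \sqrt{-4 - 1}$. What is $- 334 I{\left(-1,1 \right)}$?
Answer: $- 334 i \sqrt{5} \approx - 746.85 i$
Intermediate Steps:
$t = i \sqrt{5}$ ($t = \sqrt{-5} = i \sqrt{5} \approx 2.2361 i$)
$I{\left(x,g \right)} = i \sqrt{5}$
$- 334 I{\left(-1,1 \right)} = - 334 i \sqrt{5}$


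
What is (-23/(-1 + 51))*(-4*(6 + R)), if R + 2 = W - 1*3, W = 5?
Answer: 276/25 ≈ 11.040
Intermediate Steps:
R = 0 (R = -2 + (5 - 1*3) = -2 + (5 - 3) = -2 + 2 = 0)
(-23/(-1 + 51))*(-4*(6 + R)) = (-23/(-1 + 51))*(-4*(6 + 0)) = (-23/50)*(-4*6) = -23*1/50*(-24) = -23/50*(-24) = 276/25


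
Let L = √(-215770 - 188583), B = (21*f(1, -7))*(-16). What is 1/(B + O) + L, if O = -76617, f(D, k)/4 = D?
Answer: -1/77961 + I*√404353 ≈ -1.2827e-5 + 635.89*I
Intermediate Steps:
f(D, k) = 4*D
B = -1344 (B = (21*(4*1))*(-16) = (21*4)*(-16) = 84*(-16) = -1344)
L = I*√404353 (L = √(-404353) = I*√404353 ≈ 635.89*I)
1/(B + O) + L = 1/(-1344 - 76617) + I*√404353 = 1/(-77961) + I*√404353 = -1/77961 + I*√404353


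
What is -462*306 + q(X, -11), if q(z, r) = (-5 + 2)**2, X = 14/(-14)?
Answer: -141363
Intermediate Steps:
X = -1 (X = 14*(-1/14) = -1)
q(z, r) = 9 (q(z, r) = (-3)**2 = 9)
-462*306 + q(X, -11) = -462*306 + 9 = -141372 + 9 = -141363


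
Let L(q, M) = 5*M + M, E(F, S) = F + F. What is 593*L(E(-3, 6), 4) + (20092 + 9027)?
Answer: 43351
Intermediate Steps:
E(F, S) = 2*F
L(q, M) = 6*M
593*L(E(-3, 6), 4) + (20092 + 9027) = 593*(6*4) + (20092 + 9027) = 593*24 + 29119 = 14232 + 29119 = 43351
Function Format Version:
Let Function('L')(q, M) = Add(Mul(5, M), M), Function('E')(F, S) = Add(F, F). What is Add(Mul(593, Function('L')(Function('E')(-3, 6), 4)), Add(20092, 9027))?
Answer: 43351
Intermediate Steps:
Function('E')(F, S) = Mul(2, F)
Function('L')(q, M) = Mul(6, M)
Add(Mul(593, Function('L')(Function('E')(-3, 6), 4)), Add(20092, 9027)) = Add(Mul(593, Mul(6, 4)), Add(20092, 9027)) = Add(Mul(593, 24), 29119) = Add(14232, 29119) = 43351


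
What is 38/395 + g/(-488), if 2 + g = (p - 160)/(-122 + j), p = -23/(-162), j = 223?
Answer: 5353643/51703920 ≈ 0.10354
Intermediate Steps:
p = 23/162 (p = -23*(-1/162) = 23/162 ≈ 0.14198)
g = -58621/16362 (g = -2 + (23/162 - 160)/(-122 + 223) = -2 - 25897/162/101 = -2 - 25897/162*1/101 = -2 - 25897/16362 = -58621/16362 ≈ -3.5828)
38/395 + g/(-488) = 38/395 - 58621/16362/(-488) = 38*(1/395) - 58621/16362*(-1/488) = 38/395 + 961/130896 = 5353643/51703920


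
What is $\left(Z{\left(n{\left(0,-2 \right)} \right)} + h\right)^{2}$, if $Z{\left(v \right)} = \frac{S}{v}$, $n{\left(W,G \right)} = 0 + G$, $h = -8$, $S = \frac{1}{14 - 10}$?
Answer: $\frac{4225}{64} \approx 66.016$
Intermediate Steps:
$S = \frac{1}{4} \approx 0.25$
$n{\left(W,G \right)} = G$
$Z{\left(v \right)} = \frac{1}{4 v}$
$\left(Z{\left(n{\left(0,-2 \right)} \right)} + h\right)^{2} = \left(\frac{1}{4 \left(-2\right)} - 8\right)^{2} = \left(\frac{1}{4} \left(- \frac{1}{2}\right) - 8\right)^{2} = \left(- \frac{1}{8} - 8\right)^{2} = \left(- \frac{65}{8}\right)^{2} = \frac{4225}{64}$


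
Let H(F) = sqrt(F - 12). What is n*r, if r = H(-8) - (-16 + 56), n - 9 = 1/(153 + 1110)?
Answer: -454720/1263 + 22736*I*sqrt(5)/1263 ≈ -360.03 + 40.253*I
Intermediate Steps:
H(F) = sqrt(-12 + F)
n = 11368/1263 (n = 9 + 1/(153 + 1110) = 9 + 1/1263 = 11368/1263 ≈ 9.0008)
r = -40 + 2*I*sqrt(5) (r = sqrt(-12 - 8) - (-16 + 56) = sqrt(-20) - 1*40 = 2*I*sqrt(5) - 40 = -40 + 2*I*sqrt(5) ≈ -40.0 + 4.4721*I)
n*r = 11368*(-40 + 2*I*sqrt(5))/1263 = -454720/1263 + 22736*I*sqrt(5)/1263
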